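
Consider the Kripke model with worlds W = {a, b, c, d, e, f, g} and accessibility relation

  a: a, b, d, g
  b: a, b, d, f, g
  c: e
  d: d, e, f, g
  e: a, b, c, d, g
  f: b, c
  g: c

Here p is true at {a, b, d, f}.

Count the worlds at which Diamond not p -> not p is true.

a: Diamond not p is T, not p is F. ✗
b: Diamond not p is T, not p is F. ✗
c: Diamond not p is T, not p is T. ✓
d: Diamond not p is T, not p is F. ✗
e: Diamond not p is T, not p is T. ✓
f: Diamond not p is T, not p is F. ✗
g: Diamond not p is T, not p is T. ✓
Satisfying worlds: {c, e, g}.

3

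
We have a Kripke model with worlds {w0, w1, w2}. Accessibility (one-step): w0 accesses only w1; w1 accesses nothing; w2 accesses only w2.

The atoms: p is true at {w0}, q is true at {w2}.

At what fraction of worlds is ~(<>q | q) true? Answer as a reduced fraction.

2/3

w0: <>q | q is F. ✓
w1: <>q | q is F. ✓
w2: <>q | q is T. ✗
That's 2 of 3 worlds, so 2/3.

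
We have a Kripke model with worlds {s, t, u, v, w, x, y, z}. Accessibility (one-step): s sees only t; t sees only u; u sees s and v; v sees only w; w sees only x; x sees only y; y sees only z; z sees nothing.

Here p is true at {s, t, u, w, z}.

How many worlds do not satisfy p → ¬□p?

s: p is T, ¬□p is F. ✗
t: p is T, ¬□p is F. ✗
u: p is T, ¬□p is T. ✓
v: p is F, ¬□p is F. ✓
w: p is T, ¬□p is T. ✓
x: p is F, ¬□p is T. ✓
y: p is F, ¬□p is F. ✓
z: p is T, ¬□p is F. ✗
Satisfying worlds: {u, v, w, x, y}.
So p → ¬□p fails at the other 3 worlds.

3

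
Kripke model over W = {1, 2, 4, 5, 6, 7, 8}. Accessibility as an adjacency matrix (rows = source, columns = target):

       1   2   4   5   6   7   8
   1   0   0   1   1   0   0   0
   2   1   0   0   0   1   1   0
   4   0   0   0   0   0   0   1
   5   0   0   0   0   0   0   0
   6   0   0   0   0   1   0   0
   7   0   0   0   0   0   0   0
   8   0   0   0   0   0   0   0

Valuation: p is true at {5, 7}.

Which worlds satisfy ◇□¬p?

1: successors {4, 5}; □¬p there: 4:T, 5:T. ✓
2: successors {1, 6, 7}; □¬p there: 1:F, 6:T, 7:T. ✓
4: successors {8}; □¬p there: 8:T. ✓
5: no successors, so ◇□¬p fails. ✗
6: successors {6}; □¬p there: 6:T. ✓
7: no successors, so ◇□¬p fails. ✗
8: no successors, so ◇□¬p fails. ✗

{1, 2, 4, 6}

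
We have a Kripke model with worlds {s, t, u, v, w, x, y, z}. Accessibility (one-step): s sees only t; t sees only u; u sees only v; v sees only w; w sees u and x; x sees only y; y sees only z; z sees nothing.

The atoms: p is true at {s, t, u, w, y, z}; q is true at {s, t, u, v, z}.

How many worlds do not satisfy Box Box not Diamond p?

s: successors {t}; Box not Diamond p there: t:T. ✓
t: successors {u}; Box not Diamond p there: u:F. ✗
u: successors {v}; Box not Diamond p there: v:F. ✗
v: successors {w}; Box not Diamond p there: w:F. ✗
w: successors {u, x}; Box not Diamond p there: u:F, x:F. ✗
x: successors {y}; Box not Diamond p there: y:T. ✓
y: successors {z}; Box not Diamond p there: z:T. ✓
z: no successors, so Box Box not Diamond p holds vacuously. ✓
Satisfying worlds: {s, x, y, z}.
So Box Box not Diamond p fails at the other 4 worlds.

4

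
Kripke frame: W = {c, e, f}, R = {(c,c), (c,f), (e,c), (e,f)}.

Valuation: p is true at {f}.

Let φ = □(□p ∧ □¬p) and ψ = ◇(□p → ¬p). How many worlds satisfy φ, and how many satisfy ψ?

For □(□p ∧ □¬p):
c: successors {c, f}; □p ∧ □¬p there: c:F, f:T. ✗
e: successors {c, f}; □p ∧ □¬p there: c:F, f:T. ✗
f: no successors, so □(□p ∧ □¬p) holds vacuously. ✓
— 1 world.
For ◇(□p → ¬p):
c: successors {c, f}; □p → ¬p there: c:T, f:F. ✓
e: successors {c, f}; □p → ¬p there: c:T, f:F. ✓
f: no successors, so ◇(□p → ¬p) fails. ✗
— 2 worlds.

1 and 2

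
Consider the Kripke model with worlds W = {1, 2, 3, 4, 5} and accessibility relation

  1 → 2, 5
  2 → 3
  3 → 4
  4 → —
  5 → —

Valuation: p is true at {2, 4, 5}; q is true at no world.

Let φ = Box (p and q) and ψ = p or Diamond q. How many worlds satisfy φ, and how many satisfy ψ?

2 and 3

For Box (p and q):
1: successors {2, 5}; p and q there: 2:F, 5:F. ✗
2: successors {3}; p and q there: 3:F. ✗
3: successors {4}; p and q there: 4:F. ✗
4: no successors, so Box (p and q) holds vacuously. ✓
5: no successors, so Box (p and q) holds vacuously. ✓
— 2 worlds.
For p or Diamond q:
1: p is F, Diamond q is F. ✗
2: p is T, Diamond q is F. ✓
3: p is F, Diamond q is F. ✗
4: p is T, Diamond q is F. ✓
5: p is T, Diamond q is F. ✓
— 3 worlds.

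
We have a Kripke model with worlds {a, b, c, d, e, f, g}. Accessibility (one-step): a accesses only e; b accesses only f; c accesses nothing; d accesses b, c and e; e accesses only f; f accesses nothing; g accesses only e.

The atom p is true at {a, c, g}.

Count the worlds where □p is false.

5

a: successors {e}; p there: e:F. ✗
b: successors {f}; p there: f:F. ✗
c: no successors, so □p holds vacuously. ✓
d: successors {b, c, e}; p there: b:F, c:T, e:F. ✗
e: successors {f}; p there: f:F. ✗
f: no successors, so □p holds vacuously. ✓
g: successors {e}; p there: e:F. ✗
Satisfying worlds: {c, f}.
So □p fails at the other 5 worlds.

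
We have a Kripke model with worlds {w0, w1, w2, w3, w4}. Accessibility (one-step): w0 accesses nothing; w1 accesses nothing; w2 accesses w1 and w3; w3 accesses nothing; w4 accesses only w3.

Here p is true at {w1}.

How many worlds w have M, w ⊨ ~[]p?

w0: []p is T. ✗
w1: []p is T. ✗
w2: []p is F. ✓
w3: []p is T. ✗
w4: []p is F. ✓
Satisfying worlds: {w2, w4}.

2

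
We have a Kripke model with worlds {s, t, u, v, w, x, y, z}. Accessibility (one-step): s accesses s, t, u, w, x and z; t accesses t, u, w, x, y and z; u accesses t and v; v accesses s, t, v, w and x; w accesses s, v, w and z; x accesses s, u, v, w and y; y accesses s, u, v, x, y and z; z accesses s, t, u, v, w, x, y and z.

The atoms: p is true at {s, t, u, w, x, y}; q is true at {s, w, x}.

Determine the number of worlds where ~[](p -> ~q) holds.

s: [](p -> ~q) is F. ✓
t: [](p -> ~q) is F. ✓
u: [](p -> ~q) is T. ✗
v: [](p -> ~q) is F. ✓
w: [](p -> ~q) is F. ✓
x: [](p -> ~q) is F. ✓
y: [](p -> ~q) is F. ✓
z: [](p -> ~q) is F. ✓
Satisfying worlds: {s, t, v, w, x, y, z}.

7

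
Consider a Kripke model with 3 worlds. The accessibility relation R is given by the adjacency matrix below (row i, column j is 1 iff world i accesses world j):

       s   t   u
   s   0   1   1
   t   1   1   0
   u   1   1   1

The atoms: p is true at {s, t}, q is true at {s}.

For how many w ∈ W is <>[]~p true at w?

s: successors {t, u}; []~p there: t:F, u:F. ✗
t: successors {s, t}; []~p there: s:F, t:F. ✗
u: successors {s, t, u}; []~p there: s:F, t:F, u:F. ✗
Satisfying worlds: ∅.

0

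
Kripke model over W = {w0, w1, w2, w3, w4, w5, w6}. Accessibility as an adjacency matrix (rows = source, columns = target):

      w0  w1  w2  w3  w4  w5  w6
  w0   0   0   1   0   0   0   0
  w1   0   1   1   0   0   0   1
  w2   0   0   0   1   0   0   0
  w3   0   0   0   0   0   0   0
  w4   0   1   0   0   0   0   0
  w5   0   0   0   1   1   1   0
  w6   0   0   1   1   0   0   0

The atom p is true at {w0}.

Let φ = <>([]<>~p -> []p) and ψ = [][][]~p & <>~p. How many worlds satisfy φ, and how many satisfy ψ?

For <>([]<>~p -> []p):
w0: successors {w2}; []<>~p -> []p there: w2:T. ✓
w1: successors {w1, w2, w6}; []<>~p -> []p there: w1:F, w2:T, w6:T. ✓
w2: successors {w3}; []<>~p -> []p there: w3:T. ✓
w3: no successors, so <>([]<>~p -> []p) fails. ✗
w4: successors {w1}; []<>~p -> []p there: w1:F. ✗
w5: successors {w3, w4, w5}; []<>~p -> []p there: w3:T, w4:F, w5:T. ✓
w6: successors {w2, w3}; []<>~p -> []p there: w2:T, w3:T. ✓
— 5 worlds.
For [][][]~p & <>~p:
w0: [][][]~p is T, <>~p is T. ✓
w1: [][][]~p is T, <>~p is T. ✓
w2: [][][]~p is T, <>~p is T. ✓
w3: [][][]~p is T, <>~p is F. ✗
w4: [][][]~p is T, <>~p is T. ✓
w5: [][][]~p is T, <>~p is T. ✓
w6: [][][]~p is T, <>~p is T. ✓
— 6 worlds.

5 and 6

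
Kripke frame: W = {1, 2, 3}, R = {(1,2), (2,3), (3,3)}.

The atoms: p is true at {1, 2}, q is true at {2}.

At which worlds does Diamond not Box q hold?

1: successors {2}; not Box q there: 2:T. ✓
2: successors {3}; not Box q there: 3:T. ✓
3: successors {3}; not Box q there: 3:T. ✓

{1, 2, 3}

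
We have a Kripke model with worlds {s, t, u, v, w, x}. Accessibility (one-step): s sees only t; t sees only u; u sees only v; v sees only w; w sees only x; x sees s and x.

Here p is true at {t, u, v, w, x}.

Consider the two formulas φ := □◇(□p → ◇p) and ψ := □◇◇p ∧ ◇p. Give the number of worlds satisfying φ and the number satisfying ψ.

6 and 6

For □◇(□p → ◇p):
s: successors {t}; ◇(□p → ◇p) there: t:T. ✓
t: successors {u}; ◇(□p → ◇p) there: u:T. ✓
u: successors {v}; ◇(□p → ◇p) there: v:T. ✓
v: successors {w}; ◇(□p → ◇p) there: w:T. ✓
w: successors {x}; ◇(□p → ◇p) there: x:T. ✓
x: successors {s, x}; ◇(□p → ◇p) there: s:T, x:T. ✓
— 6 worlds.
For □◇◇p ∧ ◇p:
s: □◇◇p is T, ◇p is T. ✓
t: □◇◇p is T, ◇p is T. ✓
u: □◇◇p is T, ◇p is T. ✓
v: □◇◇p is T, ◇p is T. ✓
w: □◇◇p is T, ◇p is T. ✓
x: □◇◇p is T, ◇p is T. ✓
— 6 worlds.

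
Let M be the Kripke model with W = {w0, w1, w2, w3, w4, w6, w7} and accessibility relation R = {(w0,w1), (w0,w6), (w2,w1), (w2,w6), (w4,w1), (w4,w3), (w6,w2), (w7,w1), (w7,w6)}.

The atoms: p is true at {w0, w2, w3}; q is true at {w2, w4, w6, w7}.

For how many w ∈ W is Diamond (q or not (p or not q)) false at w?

w0: successors {w1, w6}; q or not (p or not q) there: w1:F, w6:T. ✓
w1: no successors, so Diamond (q or not (p or not q)) fails. ✗
w2: successors {w1, w6}; q or not (p or not q) there: w1:F, w6:T. ✓
w3: no successors, so Diamond (q or not (p or not q)) fails. ✗
w4: successors {w1, w3}; q or not (p or not q) there: w1:F, w3:F. ✗
w6: successors {w2}; q or not (p or not q) there: w2:T. ✓
w7: successors {w1, w6}; q or not (p or not q) there: w1:F, w6:T. ✓
Satisfying worlds: {w0, w2, w6, w7}.
So Diamond (q or not (p or not q)) fails at the other 3 worlds.

3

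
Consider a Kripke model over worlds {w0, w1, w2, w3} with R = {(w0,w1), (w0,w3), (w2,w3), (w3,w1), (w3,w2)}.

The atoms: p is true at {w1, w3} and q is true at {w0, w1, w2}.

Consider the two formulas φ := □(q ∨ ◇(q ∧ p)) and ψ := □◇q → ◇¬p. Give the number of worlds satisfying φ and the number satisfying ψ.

For □(q ∨ ◇(q ∧ p)):
w0: successors {w1, w3}; q ∨ ◇(q ∧ p) there: w1:T, w3:T. ✓
w1: no successors, so □(q ∨ ◇(q ∧ p)) holds vacuously. ✓
w2: successors {w3}; q ∨ ◇(q ∧ p) there: w3:T. ✓
w3: successors {w1, w2}; q ∨ ◇(q ∧ p) there: w1:T, w2:T. ✓
— 4 worlds.
For □◇q → ◇¬p:
w0: □◇q is F, ◇¬p is F. ✓
w1: □◇q is T, ◇¬p is F. ✗
w2: □◇q is T, ◇¬p is F. ✗
w3: □◇q is F, ◇¬p is T. ✓
— 2 worlds.

4 and 2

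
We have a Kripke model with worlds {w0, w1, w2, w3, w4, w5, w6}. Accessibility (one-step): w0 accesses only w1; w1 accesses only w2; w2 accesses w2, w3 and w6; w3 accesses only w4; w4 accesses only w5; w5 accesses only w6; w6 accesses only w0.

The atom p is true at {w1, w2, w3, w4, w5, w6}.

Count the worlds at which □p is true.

w0: successors {w1}; p there: w1:T. ✓
w1: successors {w2}; p there: w2:T. ✓
w2: successors {w2, w3, w6}; p there: w2:T, w3:T, w6:T. ✓
w3: successors {w4}; p there: w4:T. ✓
w4: successors {w5}; p there: w5:T. ✓
w5: successors {w6}; p there: w6:T. ✓
w6: successors {w0}; p there: w0:F. ✗
Satisfying worlds: {w0, w1, w2, w3, w4, w5}.

6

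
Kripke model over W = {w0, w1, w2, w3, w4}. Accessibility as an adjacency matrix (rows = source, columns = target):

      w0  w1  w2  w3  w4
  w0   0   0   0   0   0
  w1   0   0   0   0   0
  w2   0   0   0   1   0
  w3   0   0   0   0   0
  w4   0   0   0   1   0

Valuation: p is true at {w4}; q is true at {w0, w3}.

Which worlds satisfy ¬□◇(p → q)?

{w2, w4}

w0: □◇(p → q) is T. ✗
w1: □◇(p → q) is T. ✗
w2: □◇(p → q) is F. ✓
w3: □◇(p → q) is T. ✗
w4: □◇(p → q) is F. ✓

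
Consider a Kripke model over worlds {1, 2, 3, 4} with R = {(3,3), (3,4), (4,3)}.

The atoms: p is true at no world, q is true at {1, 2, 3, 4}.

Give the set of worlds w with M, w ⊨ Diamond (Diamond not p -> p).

1: no successors, so Diamond (Diamond not p -> p) fails. ✗
2: no successors, so Diamond (Diamond not p -> p) fails. ✗
3: successors {3, 4}; Diamond not p -> p there: 3:F, 4:F. ✗
4: successors {3}; Diamond not p -> p there: 3:F. ✗

∅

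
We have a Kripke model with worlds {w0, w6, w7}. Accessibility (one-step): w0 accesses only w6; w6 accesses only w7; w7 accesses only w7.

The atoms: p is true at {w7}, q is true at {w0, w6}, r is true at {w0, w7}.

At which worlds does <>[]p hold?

w0: successors {w6}; []p there: w6:T. ✓
w6: successors {w7}; []p there: w7:T. ✓
w7: successors {w7}; []p there: w7:T. ✓

{w0, w6, w7}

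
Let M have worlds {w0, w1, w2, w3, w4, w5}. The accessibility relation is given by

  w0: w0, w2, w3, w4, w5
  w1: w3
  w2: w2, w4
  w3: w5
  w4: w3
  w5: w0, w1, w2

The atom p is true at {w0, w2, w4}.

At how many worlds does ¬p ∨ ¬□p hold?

5

w0: ¬p is F, ¬□p is T. ✓
w1: ¬p is T, ¬□p is T. ✓
w2: ¬p is F, ¬□p is F. ✗
w3: ¬p is T, ¬□p is T. ✓
w4: ¬p is F, ¬□p is T. ✓
w5: ¬p is T, ¬□p is T. ✓
Satisfying worlds: {w0, w1, w3, w4, w5}.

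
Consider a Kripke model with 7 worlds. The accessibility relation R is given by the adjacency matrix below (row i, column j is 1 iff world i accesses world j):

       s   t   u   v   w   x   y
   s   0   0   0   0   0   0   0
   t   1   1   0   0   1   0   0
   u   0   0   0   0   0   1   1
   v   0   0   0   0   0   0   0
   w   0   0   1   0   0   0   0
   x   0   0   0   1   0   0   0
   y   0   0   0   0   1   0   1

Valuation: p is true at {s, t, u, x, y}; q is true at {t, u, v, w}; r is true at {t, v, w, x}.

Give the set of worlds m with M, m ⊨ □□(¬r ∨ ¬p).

{s, u, v, x, y}

s: no successors, so □□(¬r ∨ ¬p) holds vacuously. ✓
t: successors {s, t, w}; □(¬r ∨ ¬p) there: s:T, t:F, w:T. ✗
u: successors {x, y}; □(¬r ∨ ¬p) there: x:T, y:T. ✓
v: no successors, so □□(¬r ∨ ¬p) holds vacuously. ✓
w: successors {u}; □(¬r ∨ ¬p) there: u:F. ✗
x: successors {v}; □(¬r ∨ ¬p) there: v:T. ✓
y: successors {w, y}; □(¬r ∨ ¬p) there: w:T, y:T. ✓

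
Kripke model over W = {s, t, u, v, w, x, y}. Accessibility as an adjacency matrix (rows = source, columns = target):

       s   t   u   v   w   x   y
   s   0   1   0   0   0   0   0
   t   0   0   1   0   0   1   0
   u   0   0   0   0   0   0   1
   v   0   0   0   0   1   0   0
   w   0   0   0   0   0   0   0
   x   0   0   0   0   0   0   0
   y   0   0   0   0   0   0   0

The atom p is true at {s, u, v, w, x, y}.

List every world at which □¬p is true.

{s, w, x, y}

s: successors {t}; ¬p there: t:T. ✓
t: successors {u, x}; ¬p there: u:F, x:F. ✗
u: successors {y}; ¬p there: y:F. ✗
v: successors {w}; ¬p there: w:F. ✗
w: no successors, so □¬p holds vacuously. ✓
x: no successors, so □¬p holds vacuously. ✓
y: no successors, so □¬p holds vacuously. ✓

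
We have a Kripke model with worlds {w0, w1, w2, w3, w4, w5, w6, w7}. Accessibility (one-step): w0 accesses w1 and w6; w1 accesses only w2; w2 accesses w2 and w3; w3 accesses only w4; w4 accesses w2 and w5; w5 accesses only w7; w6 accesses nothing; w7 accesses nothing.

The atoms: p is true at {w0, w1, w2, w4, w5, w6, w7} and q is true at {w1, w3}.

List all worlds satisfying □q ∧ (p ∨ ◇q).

w0: □q is F, p ∨ ◇q is T. ✗
w1: □q is F, p ∨ ◇q is T. ✗
w2: □q is F, p ∨ ◇q is T. ✗
w3: □q is F, p ∨ ◇q is F. ✗
w4: □q is F, p ∨ ◇q is T. ✗
w5: □q is F, p ∨ ◇q is T. ✗
w6: □q is T, p ∨ ◇q is T. ✓
w7: □q is T, p ∨ ◇q is T. ✓

{w6, w7}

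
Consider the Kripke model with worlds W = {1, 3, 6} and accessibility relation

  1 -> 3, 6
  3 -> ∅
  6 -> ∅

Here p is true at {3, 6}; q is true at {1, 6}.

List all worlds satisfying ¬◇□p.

1: ◇□p is T. ✗
3: ◇□p is F. ✓
6: ◇□p is F. ✓

{3, 6}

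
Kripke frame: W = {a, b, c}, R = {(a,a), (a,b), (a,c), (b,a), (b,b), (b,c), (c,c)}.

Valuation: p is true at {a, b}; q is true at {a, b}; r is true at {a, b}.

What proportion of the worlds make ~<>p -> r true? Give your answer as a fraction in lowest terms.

2/3

a: ~<>p is F, r is T. ✓
b: ~<>p is F, r is T. ✓
c: ~<>p is T, r is F. ✗
That's 2 of 3 worlds, so 2/3.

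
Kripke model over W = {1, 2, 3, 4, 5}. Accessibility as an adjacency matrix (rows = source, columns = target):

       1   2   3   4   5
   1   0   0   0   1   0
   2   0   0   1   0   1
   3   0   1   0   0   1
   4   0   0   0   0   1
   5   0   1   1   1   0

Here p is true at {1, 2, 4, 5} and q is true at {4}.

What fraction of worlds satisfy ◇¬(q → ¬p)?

1: successors {4}; ¬(q → ¬p) there: 4:T. ✓
2: successors {3, 5}; ¬(q → ¬p) there: 3:F, 5:F. ✗
3: successors {2, 5}; ¬(q → ¬p) there: 2:F, 5:F. ✗
4: successors {5}; ¬(q → ¬p) there: 5:F. ✗
5: successors {2, 3, 4}; ¬(q → ¬p) there: 2:F, 3:F, 4:T. ✓
That's 2 of 5 worlds, so 2/5.

2/5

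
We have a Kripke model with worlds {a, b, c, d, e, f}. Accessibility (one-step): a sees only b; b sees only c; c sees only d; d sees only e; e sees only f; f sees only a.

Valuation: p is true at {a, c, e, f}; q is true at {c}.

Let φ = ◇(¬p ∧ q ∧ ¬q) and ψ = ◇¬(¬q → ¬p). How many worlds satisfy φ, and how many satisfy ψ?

0 and 3

For ◇(¬p ∧ q ∧ ¬q):
a: successors {b}; ¬p ∧ q ∧ ¬q there: b:F. ✗
b: successors {c}; ¬p ∧ q ∧ ¬q there: c:F. ✗
c: successors {d}; ¬p ∧ q ∧ ¬q there: d:F. ✗
d: successors {e}; ¬p ∧ q ∧ ¬q there: e:F. ✗
e: successors {f}; ¬p ∧ q ∧ ¬q there: f:F. ✗
f: successors {a}; ¬p ∧ q ∧ ¬q there: a:F. ✗
— 0 worlds.
For ◇¬(¬q → ¬p):
a: successors {b}; ¬(¬q → ¬p) there: b:F. ✗
b: successors {c}; ¬(¬q → ¬p) there: c:F. ✗
c: successors {d}; ¬(¬q → ¬p) there: d:F. ✗
d: successors {e}; ¬(¬q → ¬p) there: e:T. ✓
e: successors {f}; ¬(¬q → ¬p) there: f:T. ✓
f: successors {a}; ¬(¬q → ¬p) there: a:T. ✓
— 3 worlds.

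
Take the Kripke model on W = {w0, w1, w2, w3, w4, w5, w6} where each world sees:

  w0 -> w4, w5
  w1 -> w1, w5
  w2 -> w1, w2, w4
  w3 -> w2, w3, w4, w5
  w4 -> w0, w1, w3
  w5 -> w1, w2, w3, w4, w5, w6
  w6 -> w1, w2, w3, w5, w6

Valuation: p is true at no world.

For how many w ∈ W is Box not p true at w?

w0: successors {w4, w5}; not p there: w4:T, w5:T. ✓
w1: successors {w1, w5}; not p there: w1:T, w5:T. ✓
w2: successors {w1, w2, w4}; not p there: w1:T, w2:T, w4:T. ✓
w3: successors {w2, w3, w4, w5}; not p there: w2:T, w3:T, w4:T, w5:T. ✓
w4: successors {w0, w1, w3}; not p there: w0:T, w1:T, w3:T. ✓
w5: successors {w1, w2, w3, w4, w5, w6}; not p there: w1:T, w2:T, w3:T, w4:T, w5:T, w6:T. ✓
w6: successors {w1, w2, w3, w5, w6}; not p there: w1:T, w2:T, w3:T, w5:T, w6:T. ✓
Satisfying worlds: {w0, w1, w2, w3, w4, w5, w6}.

7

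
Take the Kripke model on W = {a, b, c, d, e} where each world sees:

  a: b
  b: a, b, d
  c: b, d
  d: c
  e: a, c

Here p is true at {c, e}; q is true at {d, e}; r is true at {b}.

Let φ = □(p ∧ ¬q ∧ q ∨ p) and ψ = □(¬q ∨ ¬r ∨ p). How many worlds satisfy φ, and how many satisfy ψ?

For □(p ∧ ¬q ∧ q ∨ p):
a: successors {b}; p ∧ ¬q ∧ q ∨ p there: b:F. ✗
b: successors {a, b, d}; p ∧ ¬q ∧ q ∨ p there: a:F, b:F, d:F. ✗
c: successors {b, d}; p ∧ ¬q ∧ q ∨ p there: b:F, d:F. ✗
d: successors {c}; p ∧ ¬q ∧ q ∨ p there: c:T. ✓
e: successors {a, c}; p ∧ ¬q ∧ q ∨ p there: a:F, c:T. ✗
— 1 world.
For □(¬q ∨ ¬r ∨ p):
a: successors {b}; ¬q ∨ ¬r ∨ p there: b:T. ✓
b: successors {a, b, d}; ¬q ∨ ¬r ∨ p there: a:T, b:T, d:T. ✓
c: successors {b, d}; ¬q ∨ ¬r ∨ p there: b:T, d:T. ✓
d: successors {c}; ¬q ∨ ¬r ∨ p there: c:T. ✓
e: successors {a, c}; ¬q ∨ ¬r ∨ p there: a:T, c:T. ✓
— 5 worlds.

1 and 5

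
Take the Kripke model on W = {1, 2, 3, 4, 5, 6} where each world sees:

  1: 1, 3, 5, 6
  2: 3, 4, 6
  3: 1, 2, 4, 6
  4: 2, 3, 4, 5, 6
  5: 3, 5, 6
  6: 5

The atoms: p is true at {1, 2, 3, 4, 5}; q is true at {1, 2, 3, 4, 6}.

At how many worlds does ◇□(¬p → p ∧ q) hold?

5

1: successors {1, 3, 5, 6}; □(¬p → p ∧ q) there: 1:F, 3:F, 5:F, 6:T. ✓
2: successors {3, 4, 6}; □(¬p → p ∧ q) there: 3:F, 4:F, 6:T. ✓
3: successors {1, 2, 4, 6}; □(¬p → p ∧ q) there: 1:F, 2:F, 4:F, 6:T. ✓
4: successors {2, 3, 4, 5, 6}; □(¬p → p ∧ q) there: 2:F, 3:F, 4:F, 5:F, 6:T. ✓
5: successors {3, 5, 6}; □(¬p → p ∧ q) there: 3:F, 5:F, 6:T. ✓
6: successors {5}; □(¬p → p ∧ q) there: 5:F. ✗
Satisfying worlds: {1, 2, 3, 4, 5}.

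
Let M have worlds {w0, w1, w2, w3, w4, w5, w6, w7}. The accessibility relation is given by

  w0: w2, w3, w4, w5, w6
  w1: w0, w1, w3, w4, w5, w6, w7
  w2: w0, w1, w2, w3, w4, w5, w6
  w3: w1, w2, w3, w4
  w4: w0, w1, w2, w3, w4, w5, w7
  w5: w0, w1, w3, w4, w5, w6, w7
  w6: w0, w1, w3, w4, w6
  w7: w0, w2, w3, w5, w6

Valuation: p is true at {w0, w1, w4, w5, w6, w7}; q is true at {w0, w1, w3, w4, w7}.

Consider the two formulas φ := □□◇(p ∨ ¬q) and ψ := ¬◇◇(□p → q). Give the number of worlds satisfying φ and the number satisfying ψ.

For □□◇(p ∨ ¬q):
w0: successors {w2, w3, w4, w5, w6}; □◇(p ∨ ¬q) there: w2:T, w3:T, w4:T, w5:T, w6:T. ✓
w1: successors {w0, w1, w3, w4, w5, w6, w7}; □◇(p ∨ ¬q) there: w0:T, w1:T, w3:T, w4:T, w5:T, w6:T, w7:T. ✓
w2: successors {w0, w1, w2, w3, w4, w5, w6}; □◇(p ∨ ¬q) there: w0:T, w1:T, w2:T, w3:T, w4:T, w5:T, w6:T. ✓
w3: successors {w1, w2, w3, w4}; □◇(p ∨ ¬q) there: w1:T, w2:T, w3:T, w4:T. ✓
w4: successors {w0, w1, w2, w3, w4, w5, w7}; □◇(p ∨ ¬q) there: w0:T, w1:T, w2:T, w3:T, w4:T, w5:T, w7:T. ✓
w5: successors {w0, w1, w3, w4, w5, w6, w7}; □◇(p ∨ ¬q) there: w0:T, w1:T, w3:T, w4:T, w5:T, w6:T, w7:T. ✓
w6: successors {w0, w1, w3, w4, w6}; □◇(p ∨ ¬q) there: w0:T, w1:T, w3:T, w4:T, w6:T. ✓
w7: successors {w0, w2, w3, w5, w6}; □◇(p ∨ ¬q) there: w0:T, w2:T, w3:T, w5:T, w6:T. ✓
— 8 worlds.
For ¬◇◇(□p → q):
w0: ◇◇(□p → q) is T. ✗
w1: ◇◇(□p → q) is T. ✗
w2: ◇◇(□p → q) is T. ✗
w3: ◇◇(□p → q) is T. ✗
w4: ◇◇(□p → q) is T. ✗
w5: ◇◇(□p → q) is T. ✗
w6: ◇◇(□p → q) is T. ✗
w7: ◇◇(□p → q) is T. ✗
— 0 worlds.

8 and 0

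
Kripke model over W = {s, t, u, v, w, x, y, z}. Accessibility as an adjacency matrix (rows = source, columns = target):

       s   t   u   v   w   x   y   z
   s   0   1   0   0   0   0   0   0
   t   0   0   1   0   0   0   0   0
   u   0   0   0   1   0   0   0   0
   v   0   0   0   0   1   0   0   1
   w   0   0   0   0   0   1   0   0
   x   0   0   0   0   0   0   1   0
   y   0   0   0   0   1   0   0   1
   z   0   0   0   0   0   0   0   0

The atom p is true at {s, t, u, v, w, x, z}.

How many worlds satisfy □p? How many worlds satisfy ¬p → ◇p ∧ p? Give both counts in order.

For □p:
s: successors {t}; p there: t:T. ✓
t: successors {u}; p there: u:T. ✓
u: successors {v}; p there: v:T. ✓
v: successors {w, z}; p there: w:T, z:T. ✓
w: successors {x}; p there: x:T. ✓
x: successors {y}; p there: y:F. ✗
y: successors {w, z}; p there: w:T, z:T. ✓
z: no successors, so □p holds vacuously. ✓
— 7 worlds.
For ¬p → ◇p ∧ p:
s: ¬p is F, ◇p ∧ p is T. ✓
t: ¬p is F, ◇p ∧ p is T. ✓
u: ¬p is F, ◇p ∧ p is T. ✓
v: ¬p is F, ◇p ∧ p is T. ✓
w: ¬p is F, ◇p ∧ p is T. ✓
x: ¬p is F, ◇p ∧ p is F. ✓
y: ¬p is T, ◇p ∧ p is F. ✗
z: ¬p is F, ◇p ∧ p is F. ✓
— 7 worlds.

7 and 7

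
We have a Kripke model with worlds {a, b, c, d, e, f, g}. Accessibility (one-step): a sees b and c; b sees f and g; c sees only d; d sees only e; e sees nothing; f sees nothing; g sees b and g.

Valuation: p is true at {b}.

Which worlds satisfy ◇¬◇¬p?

a: successors {b, c}; ¬◇¬p there: b:F, c:F. ✗
b: successors {f, g}; ¬◇¬p there: f:T, g:F. ✓
c: successors {d}; ¬◇¬p there: d:F. ✗
d: successors {e}; ¬◇¬p there: e:T. ✓
e: no successors, so ◇¬◇¬p fails. ✗
f: no successors, so ◇¬◇¬p fails. ✗
g: successors {b, g}; ¬◇¬p there: b:F, g:F. ✗

{b, d}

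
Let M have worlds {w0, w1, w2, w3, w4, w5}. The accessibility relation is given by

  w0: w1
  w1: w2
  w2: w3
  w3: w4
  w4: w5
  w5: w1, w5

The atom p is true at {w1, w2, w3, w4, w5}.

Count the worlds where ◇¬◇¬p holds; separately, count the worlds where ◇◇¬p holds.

6 and 0

For ◇¬◇¬p:
w0: successors {w1}; ¬◇¬p there: w1:T. ✓
w1: successors {w2}; ¬◇¬p there: w2:T. ✓
w2: successors {w3}; ¬◇¬p there: w3:T. ✓
w3: successors {w4}; ¬◇¬p there: w4:T. ✓
w4: successors {w5}; ¬◇¬p there: w5:T. ✓
w5: successors {w1, w5}; ¬◇¬p there: w1:T, w5:T. ✓
— 6 worlds.
For ◇◇¬p:
w0: successors {w1}; ◇¬p there: w1:F. ✗
w1: successors {w2}; ◇¬p there: w2:F. ✗
w2: successors {w3}; ◇¬p there: w3:F. ✗
w3: successors {w4}; ◇¬p there: w4:F. ✗
w4: successors {w5}; ◇¬p there: w5:F. ✗
w5: successors {w1, w5}; ◇¬p there: w1:F, w5:F. ✗
— 0 worlds.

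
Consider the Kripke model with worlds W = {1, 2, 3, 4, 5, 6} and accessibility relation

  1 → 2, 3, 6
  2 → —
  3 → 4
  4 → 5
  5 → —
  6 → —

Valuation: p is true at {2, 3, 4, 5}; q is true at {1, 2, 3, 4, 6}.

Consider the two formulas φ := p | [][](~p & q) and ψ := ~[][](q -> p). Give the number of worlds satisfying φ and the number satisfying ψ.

5 and 0

For p | [][](~p & q):
1: p is F, [][](~p & q) is F. ✗
2: p is T, [][](~p & q) is T. ✓
3: p is T, [][](~p & q) is F. ✓
4: p is T, [][](~p & q) is T. ✓
5: p is T, [][](~p & q) is T. ✓
6: p is F, [][](~p & q) is T. ✓
— 5 worlds.
For ~[][](q -> p):
1: [][](q -> p) is T. ✗
2: [][](q -> p) is T. ✗
3: [][](q -> p) is T. ✗
4: [][](q -> p) is T. ✗
5: [][](q -> p) is T. ✗
6: [][](q -> p) is T. ✗
— 0 worlds.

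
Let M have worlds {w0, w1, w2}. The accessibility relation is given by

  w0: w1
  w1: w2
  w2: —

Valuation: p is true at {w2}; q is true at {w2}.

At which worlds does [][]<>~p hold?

w0: successors {w1}; []<>~p there: w1:F. ✗
w1: successors {w2}; []<>~p there: w2:T. ✓
w2: no successors, so [][]<>~p holds vacuously. ✓

{w1, w2}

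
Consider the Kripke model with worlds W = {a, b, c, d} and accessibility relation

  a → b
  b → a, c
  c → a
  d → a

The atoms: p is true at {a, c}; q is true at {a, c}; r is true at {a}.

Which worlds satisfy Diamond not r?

{a, b}

a: successors {b}; not r there: b:T. ✓
b: successors {a, c}; not r there: a:F, c:T. ✓
c: successors {a}; not r there: a:F. ✗
d: successors {a}; not r there: a:F. ✗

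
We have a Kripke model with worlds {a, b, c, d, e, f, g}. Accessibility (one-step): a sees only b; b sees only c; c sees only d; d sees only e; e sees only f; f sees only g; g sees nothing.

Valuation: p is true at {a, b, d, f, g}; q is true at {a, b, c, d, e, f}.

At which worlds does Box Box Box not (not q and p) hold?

a: successors {b}; Box Box not (not q and p) there: b:T. ✓
b: successors {c}; Box Box not (not q and p) there: c:T. ✓
c: successors {d}; Box Box not (not q and p) there: d:T. ✓
d: successors {e}; Box Box not (not q and p) there: e:F. ✗
e: successors {f}; Box Box not (not q and p) there: f:T. ✓
f: successors {g}; Box Box not (not q and p) there: g:T. ✓
g: no successors, so Box Box Box not (not q and p) holds vacuously. ✓

{a, b, c, e, f, g}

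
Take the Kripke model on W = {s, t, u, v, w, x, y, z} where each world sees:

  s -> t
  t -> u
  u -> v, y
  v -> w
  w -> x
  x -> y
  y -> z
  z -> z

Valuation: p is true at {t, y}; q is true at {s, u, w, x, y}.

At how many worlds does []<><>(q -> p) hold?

s: successors {t}; <><>(q -> p) there: t:T. ✓
t: successors {u}; <><>(q -> p) there: u:T. ✓
u: successors {v, y}; <><>(q -> p) there: v:F, y:T. ✗
v: successors {w}; <><>(q -> p) there: w:T. ✓
w: successors {x}; <><>(q -> p) there: x:T. ✓
x: successors {y}; <><>(q -> p) there: y:T. ✓
y: successors {z}; <><>(q -> p) there: z:T. ✓
z: successors {z}; <><>(q -> p) there: z:T. ✓
Satisfying worlds: {s, t, v, w, x, y, z}.

7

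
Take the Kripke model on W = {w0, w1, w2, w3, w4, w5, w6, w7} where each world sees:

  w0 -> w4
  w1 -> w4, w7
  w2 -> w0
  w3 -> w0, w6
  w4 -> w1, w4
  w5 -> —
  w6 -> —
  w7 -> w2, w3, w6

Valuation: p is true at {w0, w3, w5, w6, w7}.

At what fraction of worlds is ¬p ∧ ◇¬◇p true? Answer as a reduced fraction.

3/8

w0: ¬p is F, ◇¬◇p is T. ✗
w1: ¬p is T, ◇¬◇p is T. ✓
w2: ¬p is T, ◇¬◇p is T. ✓
w3: ¬p is F, ◇¬◇p is T. ✗
w4: ¬p is T, ◇¬◇p is T. ✓
w5: ¬p is F, ◇¬◇p is F. ✗
w6: ¬p is F, ◇¬◇p is F. ✗
w7: ¬p is F, ◇¬◇p is T. ✗
That's 3 of 8 worlds, so 3/8.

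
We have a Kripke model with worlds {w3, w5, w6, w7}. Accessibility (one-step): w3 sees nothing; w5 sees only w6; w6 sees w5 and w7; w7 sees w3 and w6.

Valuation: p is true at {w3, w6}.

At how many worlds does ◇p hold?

2

w3: no successors, so ◇p fails. ✗
w5: successors {w6}; p there: w6:T. ✓
w6: successors {w5, w7}; p there: w5:F, w7:F. ✗
w7: successors {w3, w6}; p there: w3:T, w6:T. ✓
Satisfying worlds: {w5, w7}.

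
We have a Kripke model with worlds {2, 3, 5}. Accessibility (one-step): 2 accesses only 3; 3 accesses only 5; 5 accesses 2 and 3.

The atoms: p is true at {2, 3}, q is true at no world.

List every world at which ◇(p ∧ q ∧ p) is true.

2: successors {3}; p ∧ q ∧ p there: 3:F. ✗
3: successors {5}; p ∧ q ∧ p there: 5:F. ✗
5: successors {2, 3}; p ∧ q ∧ p there: 2:F, 3:F. ✗

∅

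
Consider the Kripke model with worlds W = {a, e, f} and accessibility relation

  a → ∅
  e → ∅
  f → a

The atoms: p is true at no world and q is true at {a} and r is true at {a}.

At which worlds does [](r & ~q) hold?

a: no successors, so [](r & ~q) holds vacuously. ✓
e: no successors, so [](r & ~q) holds vacuously. ✓
f: successors {a}; r & ~q there: a:F. ✗

{a, e}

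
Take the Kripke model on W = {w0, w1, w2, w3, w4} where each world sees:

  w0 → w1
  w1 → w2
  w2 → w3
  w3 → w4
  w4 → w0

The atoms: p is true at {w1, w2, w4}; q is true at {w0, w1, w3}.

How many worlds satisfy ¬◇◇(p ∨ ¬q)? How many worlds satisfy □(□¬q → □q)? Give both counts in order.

For ¬◇◇(p ∨ ¬q):
w0: ◇◇(p ∨ ¬q) is T. ✗
w1: ◇◇(p ∨ ¬q) is F. ✓
w2: ◇◇(p ∨ ¬q) is T. ✗
w3: ◇◇(p ∨ ¬q) is F. ✓
w4: ◇◇(p ∨ ¬q) is T. ✗
— 2 worlds.
For □(□¬q → □q):
w0: successors {w1}; □¬q → □q there: w1:F. ✗
w1: successors {w2}; □¬q → □q there: w2:T. ✓
w2: successors {w3}; □¬q → □q there: w3:F. ✗
w3: successors {w4}; □¬q → □q there: w4:T. ✓
w4: successors {w0}; □¬q → □q there: w0:T. ✓
— 3 worlds.

2 and 3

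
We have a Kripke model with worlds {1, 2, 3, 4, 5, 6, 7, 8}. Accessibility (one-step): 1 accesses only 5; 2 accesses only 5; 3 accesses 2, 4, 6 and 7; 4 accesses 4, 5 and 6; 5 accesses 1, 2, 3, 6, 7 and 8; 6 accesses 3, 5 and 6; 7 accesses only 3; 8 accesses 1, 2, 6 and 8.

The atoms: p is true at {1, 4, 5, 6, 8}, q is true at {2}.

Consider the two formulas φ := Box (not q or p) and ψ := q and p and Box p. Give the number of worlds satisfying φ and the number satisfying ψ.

For Box (not q or p):
1: successors {5}; not q or p there: 5:T. ✓
2: successors {5}; not q or p there: 5:T. ✓
3: successors {2, 4, 6, 7}; not q or p there: 2:F, 4:T, 6:T, 7:T. ✗
4: successors {4, 5, 6}; not q or p there: 4:T, 5:T, 6:T. ✓
5: successors {1, 2, 3, 6, 7, 8}; not q or p there: 1:T, 2:F, 3:T, 6:T, 7:T, 8:T. ✗
6: successors {3, 5, 6}; not q or p there: 3:T, 5:T, 6:T. ✓
7: successors {3}; not q or p there: 3:T. ✓
8: successors {1, 2, 6, 8}; not q or p there: 1:T, 2:F, 6:T, 8:T. ✗
— 5 worlds.
For q and p and Box p:
1: q and p is F, Box p is T. ✗
2: q and p is F, Box p is T. ✗
3: q and p is F, Box p is F. ✗
4: q and p is F, Box p is T. ✗
5: q and p is F, Box p is F. ✗
6: q and p is F, Box p is F. ✗
7: q and p is F, Box p is F. ✗
8: q and p is F, Box p is F. ✗
— 0 worlds.

5 and 0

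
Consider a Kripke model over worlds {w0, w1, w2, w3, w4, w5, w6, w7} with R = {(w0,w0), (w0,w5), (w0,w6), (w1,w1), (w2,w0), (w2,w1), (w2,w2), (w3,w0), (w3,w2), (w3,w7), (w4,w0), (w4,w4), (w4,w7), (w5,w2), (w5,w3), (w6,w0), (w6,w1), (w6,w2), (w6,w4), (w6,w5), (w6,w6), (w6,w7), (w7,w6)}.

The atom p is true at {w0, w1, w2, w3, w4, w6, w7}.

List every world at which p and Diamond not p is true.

{w0, w6}

w0: p is T, Diamond not p is T. ✓
w1: p is T, Diamond not p is F. ✗
w2: p is T, Diamond not p is F. ✗
w3: p is T, Diamond not p is F. ✗
w4: p is T, Diamond not p is F. ✗
w5: p is F, Diamond not p is F. ✗
w6: p is T, Diamond not p is T. ✓
w7: p is T, Diamond not p is F. ✗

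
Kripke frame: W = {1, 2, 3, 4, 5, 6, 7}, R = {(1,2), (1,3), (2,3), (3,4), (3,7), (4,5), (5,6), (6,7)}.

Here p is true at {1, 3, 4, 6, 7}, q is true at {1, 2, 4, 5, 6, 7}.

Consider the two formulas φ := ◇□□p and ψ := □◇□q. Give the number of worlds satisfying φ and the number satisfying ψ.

5 and 5

For ◇□□p:
1: successors {2, 3}; □□p there: 2:T, 3:F. ✓
2: successors {3}; □□p there: 3:F. ✗
3: successors {4, 7}; □□p there: 4:T, 7:T. ✓
4: successors {5}; □□p there: 5:T. ✓
5: successors {6}; □□p there: 6:T. ✓
6: successors {7}; □□p there: 7:T. ✓
7: no successors, so ◇□□p fails. ✗
— 5 worlds.
For □◇□q:
1: successors {2, 3}; ◇□q there: 2:T, 3:T. ✓
2: successors {3}; ◇□q there: 3:T. ✓
3: successors {4, 7}; ◇□q there: 4:T, 7:F. ✗
4: successors {5}; ◇□q there: 5:T. ✓
5: successors {6}; ◇□q there: 6:T. ✓
6: successors {7}; ◇□q there: 7:F. ✗
7: no successors, so □◇□q holds vacuously. ✓
— 5 worlds.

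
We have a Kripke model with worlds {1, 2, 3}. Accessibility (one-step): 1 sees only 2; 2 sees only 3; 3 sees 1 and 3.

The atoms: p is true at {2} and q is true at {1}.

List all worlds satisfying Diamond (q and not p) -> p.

1: Diamond (q and not p) is F, p is F. ✓
2: Diamond (q and not p) is F, p is T. ✓
3: Diamond (q and not p) is T, p is F. ✗

{1, 2}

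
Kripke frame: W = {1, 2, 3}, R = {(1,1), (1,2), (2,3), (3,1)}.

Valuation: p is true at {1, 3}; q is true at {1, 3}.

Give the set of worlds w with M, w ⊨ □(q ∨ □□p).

{1, 2, 3}

1: successors {1, 2}; q ∨ □□p there: 1:T, 2:T. ✓
2: successors {3}; q ∨ □□p there: 3:T. ✓
3: successors {1}; q ∨ □□p there: 1:T. ✓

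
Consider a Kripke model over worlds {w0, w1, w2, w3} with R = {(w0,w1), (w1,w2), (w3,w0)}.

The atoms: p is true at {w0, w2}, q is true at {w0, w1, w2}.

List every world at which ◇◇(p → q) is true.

{w0, w3}

w0: successors {w1}; ◇(p → q) there: w1:T. ✓
w1: successors {w2}; ◇(p → q) there: w2:F. ✗
w2: no successors, so ◇◇(p → q) fails. ✗
w3: successors {w0}; ◇(p → q) there: w0:T. ✓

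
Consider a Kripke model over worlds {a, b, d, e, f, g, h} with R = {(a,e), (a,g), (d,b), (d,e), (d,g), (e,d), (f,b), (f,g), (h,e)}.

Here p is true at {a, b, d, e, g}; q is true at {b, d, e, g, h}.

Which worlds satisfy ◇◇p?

a: successors {e, g}; ◇p there: e:T, g:F. ✓
b: no successors, so ◇◇p fails. ✗
d: successors {b, e, g}; ◇p there: b:F, e:T, g:F. ✓
e: successors {d}; ◇p there: d:T. ✓
f: successors {b, g}; ◇p there: b:F, g:F. ✗
g: no successors, so ◇◇p fails. ✗
h: successors {e}; ◇p there: e:T. ✓

{a, d, e, h}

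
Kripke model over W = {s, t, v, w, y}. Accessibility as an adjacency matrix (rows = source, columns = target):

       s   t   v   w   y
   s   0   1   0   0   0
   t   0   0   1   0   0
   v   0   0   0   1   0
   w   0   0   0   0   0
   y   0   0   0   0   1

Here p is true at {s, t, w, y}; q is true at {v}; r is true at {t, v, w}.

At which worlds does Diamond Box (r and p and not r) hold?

{v}

s: successors {t}; Box (r and p and not r) there: t:F. ✗
t: successors {v}; Box (r and p and not r) there: v:F. ✗
v: successors {w}; Box (r and p and not r) there: w:T. ✓
w: no successors, so Diamond Box (r and p and not r) fails. ✗
y: successors {y}; Box (r and p and not r) there: y:F. ✗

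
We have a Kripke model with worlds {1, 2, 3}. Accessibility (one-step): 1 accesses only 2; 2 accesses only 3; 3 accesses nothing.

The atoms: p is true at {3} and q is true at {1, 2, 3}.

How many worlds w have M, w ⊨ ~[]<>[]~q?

1: []<>[]~q is T. ✗
2: []<>[]~q is F. ✓
3: []<>[]~q is T. ✗
Satisfying worlds: {2}.

1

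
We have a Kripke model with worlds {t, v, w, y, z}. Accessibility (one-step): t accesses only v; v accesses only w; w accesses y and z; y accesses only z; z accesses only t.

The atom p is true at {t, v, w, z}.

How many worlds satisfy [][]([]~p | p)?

t: successors {v}; []([]~p | p) there: v:T. ✓
v: successors {w}; []([]~p | p) there: w:F. ✗
w: successors {y, z}; []([]~p | p) there: y:T, z:T. ✓
y: successors {z}; []([]~p | p) there: z:T. ✓
z: successors {t}; []([]~p | p) there: t:T. ✓
Satisfying worlds: {t, w, y, z}.

4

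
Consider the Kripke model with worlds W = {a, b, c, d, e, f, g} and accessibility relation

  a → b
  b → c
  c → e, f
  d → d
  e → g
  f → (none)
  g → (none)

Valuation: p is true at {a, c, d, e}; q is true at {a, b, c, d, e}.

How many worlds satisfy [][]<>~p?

4

a: successors {b}; []<>~p there: b:T. ✓
b: successors {c}; []<>~p there: c:F. ✗
c: successors {e, f}; []<>~p there: e:F, f:T. ✗
d: successors {d}; []<>~p there: d:F. ✗
e: successors {g}; []<>~p there: g:T. ✓
f: no successors, so [][]<>~p holds vacuously. ✓
g: no successors, so [][]<>~p holds vacuously. ✓
Satisfying worlds: {a, e, f, g}.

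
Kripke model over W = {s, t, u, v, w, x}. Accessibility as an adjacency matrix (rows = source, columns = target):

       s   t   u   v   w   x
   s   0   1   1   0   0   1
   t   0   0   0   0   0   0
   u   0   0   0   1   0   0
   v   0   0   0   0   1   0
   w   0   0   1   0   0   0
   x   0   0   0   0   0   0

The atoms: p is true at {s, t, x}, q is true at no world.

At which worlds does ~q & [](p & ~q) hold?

s: ~q is T, [](p & ~q) is F. ✗
t: ~q is T, [](p & ~q) is T. ✓
u: ~q is T, [](p & ~q) is F. ✗
v: ~q is T, [](p & ~q) is F. ✗
w: ~q is T, [](p & ~q) is F. ✗
x: ~q is T, [](p & ~q) is T. ✓

{t, x}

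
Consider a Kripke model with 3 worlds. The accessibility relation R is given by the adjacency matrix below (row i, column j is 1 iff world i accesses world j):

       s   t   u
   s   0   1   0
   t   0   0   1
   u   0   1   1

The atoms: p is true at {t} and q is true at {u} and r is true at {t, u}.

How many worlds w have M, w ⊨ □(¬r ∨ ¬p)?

s: successors {t}; ¬r ∨ ¬p there: t:F. ✗
t: successors {u}; ¬r ∨ ¬p there: u:T. ✓
u: successors {t, u}; ¬r ∨ ¬p there: t:F, u:T. ✗
Satisfying worlds: {t}.

1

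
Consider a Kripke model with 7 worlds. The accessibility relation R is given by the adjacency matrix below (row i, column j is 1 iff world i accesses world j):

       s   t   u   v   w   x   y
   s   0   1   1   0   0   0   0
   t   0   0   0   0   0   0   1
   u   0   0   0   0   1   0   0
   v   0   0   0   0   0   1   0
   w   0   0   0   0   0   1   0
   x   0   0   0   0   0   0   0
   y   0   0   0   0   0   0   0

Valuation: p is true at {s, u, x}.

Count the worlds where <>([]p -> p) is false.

4

s: successors {t, u}; []p -> p there: t:T, u:T. ✓
t: successors {y}; []p -> p there: y:F. ✗
u: successors {w}; []p -> p there: w:F. ✗
v: successors {x}; []p -> p there: x:T. ✓
w: successors {x}; []p -> p there: x:T. ✓
x: no successors, so <>([]p -> p) fails. ✗
y: no successors, so <>([]p -> p) fails. ✗
Satisfying worlds: {s, v, w}.
So <>([]p -> p) fails at the other 4 worlds.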